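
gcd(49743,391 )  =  1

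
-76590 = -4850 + -71740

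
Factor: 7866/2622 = 3 = 3^1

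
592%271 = 50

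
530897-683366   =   - 152469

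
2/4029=2/4029= 0.00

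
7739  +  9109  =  16848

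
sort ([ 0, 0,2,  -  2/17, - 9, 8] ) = [ - 9, - 2/17,0,0,2,8] 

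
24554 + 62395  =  86949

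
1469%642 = 185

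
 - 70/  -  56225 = 14/11245 = 0.00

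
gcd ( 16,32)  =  16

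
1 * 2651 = 2651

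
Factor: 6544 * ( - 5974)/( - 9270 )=2^4*3^( - 2)*5^ (  -  1 )*29^1*409^1=189776/45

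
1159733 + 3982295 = 5142028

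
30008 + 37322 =67330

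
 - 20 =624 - 644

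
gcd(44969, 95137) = 1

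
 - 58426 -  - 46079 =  - 12347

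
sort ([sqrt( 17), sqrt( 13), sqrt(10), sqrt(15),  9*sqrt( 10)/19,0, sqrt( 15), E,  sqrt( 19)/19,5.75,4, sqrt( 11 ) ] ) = [0,sqrt ( 19)/19,9*sqrt(10 ) /19, E,sqrt( 10), sqrt ( 11), sqrt( 13 ),sqrt(15 ),sqrt(15), 4, sqrt(17), 5.75] 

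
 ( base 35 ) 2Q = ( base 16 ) 60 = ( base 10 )96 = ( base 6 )240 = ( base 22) 48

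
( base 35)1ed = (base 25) 2J3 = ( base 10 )1728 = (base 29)21H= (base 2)11011000000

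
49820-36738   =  13082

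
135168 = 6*22528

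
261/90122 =261/90122 = 0.00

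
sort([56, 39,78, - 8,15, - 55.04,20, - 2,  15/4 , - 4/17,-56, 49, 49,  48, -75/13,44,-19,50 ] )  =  [ - 56, - 55.04, - 19, - 8 , - 75/13, - 2,-4/17,15/4,15, 20, 39,44,48, 49,  49,50, 56,78]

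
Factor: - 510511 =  - 19^1*97^1*277^1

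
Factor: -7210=-2^1*5^1*7^1*103^1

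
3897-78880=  - 74983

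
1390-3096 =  - 1706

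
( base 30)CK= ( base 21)i2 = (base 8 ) 574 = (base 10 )380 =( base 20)j0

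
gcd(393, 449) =1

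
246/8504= 123/4252 = 0.03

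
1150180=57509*20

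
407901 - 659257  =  -251356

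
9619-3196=6423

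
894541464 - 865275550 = 29265914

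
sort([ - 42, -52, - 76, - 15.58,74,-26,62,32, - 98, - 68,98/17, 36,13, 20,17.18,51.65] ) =[-98, - 76,  -  68, - 52, - 42, - 26, - 15.58, 98/17, 13,17.18, 20,32 , 36,51.65, 62, 74 ] 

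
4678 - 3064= 1614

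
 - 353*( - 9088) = 3208064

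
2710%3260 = 2710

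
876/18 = 48 + 2/3 = 48.67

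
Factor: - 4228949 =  - 79^1*199^1*269^1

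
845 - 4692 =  - 3847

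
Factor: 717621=3^1*17^1*14071^1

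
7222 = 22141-14919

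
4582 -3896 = 686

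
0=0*3865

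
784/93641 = 784/93641 = 0.01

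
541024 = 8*67628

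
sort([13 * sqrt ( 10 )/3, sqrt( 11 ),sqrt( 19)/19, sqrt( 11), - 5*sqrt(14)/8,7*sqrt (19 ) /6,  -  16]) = [ -16,-5 * sqrt( 14 ) /8,sqrt( 19 )/19,  sqrt( 11), sqrt(11), 7 * sqrt (19) /6,13*sqrt (10 ) /3]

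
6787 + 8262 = 15049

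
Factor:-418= - 2^1*11^1 * 19^1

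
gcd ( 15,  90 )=15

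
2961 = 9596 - 6635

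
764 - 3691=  - 2927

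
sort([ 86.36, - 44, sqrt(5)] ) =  [ - 44,sqrt(5),  86.36]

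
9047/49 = 9047/49 = 184.63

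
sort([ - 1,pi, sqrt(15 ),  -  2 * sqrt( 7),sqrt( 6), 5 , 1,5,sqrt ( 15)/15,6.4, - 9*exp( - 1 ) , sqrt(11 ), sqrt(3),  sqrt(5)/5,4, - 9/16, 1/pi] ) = [ - 2 * sqrt(7),  -  9 * exp( - 1) ,-1 , - 9/16, sqrt( 15) /15, 1/pi , sqrt ( 5 ) /5,1, sqrt(3),  sqrt( 6), pi,  sqrt(11 ),  sqrt( 15 ), 4, 5, 5  ,  6.4 ]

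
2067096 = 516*4006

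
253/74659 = 253/74659 = 0.00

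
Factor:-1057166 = -2^1*11^1*29^1*1657^1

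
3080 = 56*55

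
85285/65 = 1312  +  1/13 = 1312.08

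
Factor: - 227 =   -  227^1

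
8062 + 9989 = 18051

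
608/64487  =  608/64487 = 0.01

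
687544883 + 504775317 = 1192320200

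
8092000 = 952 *8500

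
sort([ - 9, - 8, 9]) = [-9, - 8, 9] 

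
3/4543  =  3/4543 = 0.00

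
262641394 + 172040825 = 434682219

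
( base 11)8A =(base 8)142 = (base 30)38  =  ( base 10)98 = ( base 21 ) 4e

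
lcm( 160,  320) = 320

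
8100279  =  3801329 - -4298950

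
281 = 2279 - 1998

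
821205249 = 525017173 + 296188076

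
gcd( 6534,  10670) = 22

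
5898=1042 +4856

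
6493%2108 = 169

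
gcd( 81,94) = 1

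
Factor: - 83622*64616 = -2^4*3^1*7^1*11^1*41^1*181^1*197^1=- 5403319152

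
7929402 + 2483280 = 10412682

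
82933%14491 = 10478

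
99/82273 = 99/82273 =0.00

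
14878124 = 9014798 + 5863326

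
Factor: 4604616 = 2^3*3^2*31^1 * 2063^1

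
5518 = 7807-2289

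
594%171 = 81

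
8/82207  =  8/82207  =  0.00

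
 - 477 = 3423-3900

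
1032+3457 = 4489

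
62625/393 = 159  +  46/131 = 159.35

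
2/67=2/67= 0.03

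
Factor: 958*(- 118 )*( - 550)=62174200= 2^3*  5^2 * 11^1*59^1*479^1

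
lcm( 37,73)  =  2701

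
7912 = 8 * 989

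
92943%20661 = 10299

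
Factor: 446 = 2^1 * 223^1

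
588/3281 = 588/3281 = 0.18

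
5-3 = 2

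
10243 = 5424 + 4819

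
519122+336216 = 855338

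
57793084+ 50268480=108061564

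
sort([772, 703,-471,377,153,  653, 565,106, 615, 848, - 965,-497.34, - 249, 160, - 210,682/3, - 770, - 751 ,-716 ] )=[-965,- 770,-751, - 716,-497.34,-471, - 249, - 210,  106 , 153, 160,  682/3,377, 565, 615,653, 703, 772, 848]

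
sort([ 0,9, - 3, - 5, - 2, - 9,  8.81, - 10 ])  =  [  -  10,-9  , - 5,-3, - 2, 0, 8.81, 9 ]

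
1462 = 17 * 86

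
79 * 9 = 711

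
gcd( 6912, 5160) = 24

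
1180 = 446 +734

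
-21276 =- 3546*6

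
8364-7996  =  368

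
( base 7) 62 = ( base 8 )54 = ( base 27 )1h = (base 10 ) 44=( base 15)2E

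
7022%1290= 572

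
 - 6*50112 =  - 300672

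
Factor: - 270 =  - 2^1 * 3^3*5^1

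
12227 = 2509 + 9718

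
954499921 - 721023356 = 233476565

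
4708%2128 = 452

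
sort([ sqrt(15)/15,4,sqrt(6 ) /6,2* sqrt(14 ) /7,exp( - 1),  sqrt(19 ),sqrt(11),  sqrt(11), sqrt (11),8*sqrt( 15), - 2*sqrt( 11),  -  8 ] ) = [ - 8, - 2*sqrt(11), sqrt(15)/15,exp(-1),sqrt(6)/6,2*sqrt(14)/7,sqrt(11), sqrt( 11),sqrt( 11),4,sqrt(19), 8*sqrt(15 )]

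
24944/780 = 6236/195 = 31.98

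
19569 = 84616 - 65047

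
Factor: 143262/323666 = 27/61  =  3^3*61^ ( - 1 ) 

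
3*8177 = 24531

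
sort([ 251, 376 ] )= [251, 376 ]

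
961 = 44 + 917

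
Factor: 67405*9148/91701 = 2^2*  3^ ( - 2 )*5^1*13^1* 17^1 *23^( - 1)*61^1*443^( - 1)*2287^1=616620940/91701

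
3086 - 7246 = - 4160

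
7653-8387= -734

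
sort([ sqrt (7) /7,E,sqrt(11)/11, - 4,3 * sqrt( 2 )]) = [ - 4, sqrt(11)/11,  sqrt (7)/7,  E, 3 * sqrt( 2)]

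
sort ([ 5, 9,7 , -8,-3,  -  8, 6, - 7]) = [ - 8, - 8, - 7,  -  3,5, 6,  7,9]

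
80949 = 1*80949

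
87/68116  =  87/68116= 0.00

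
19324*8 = 154592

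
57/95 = 3/5= 0.60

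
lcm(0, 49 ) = 0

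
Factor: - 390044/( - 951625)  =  2^2*5^( - 3)*23^( - 1) * 331^( - 1 )*97511^1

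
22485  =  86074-63589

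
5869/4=1467 + 1/4 = 1467.25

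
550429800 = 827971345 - 277541545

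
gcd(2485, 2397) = 1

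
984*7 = 6888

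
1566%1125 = 441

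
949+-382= 567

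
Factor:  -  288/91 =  - 2^5*3^2*7^( - 1)*13^(-1)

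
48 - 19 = 29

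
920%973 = 920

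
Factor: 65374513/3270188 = 2^( - 2 )*17^( - 1 ) * 67^1*48091^(-1)*975739^1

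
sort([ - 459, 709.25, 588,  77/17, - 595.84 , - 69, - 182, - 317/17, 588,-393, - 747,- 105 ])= [  -  747,  -  595.84, - 459  , - 393, - 182, - 105, - 69, - 317/17, 77/17,588, 588, 709.25 ]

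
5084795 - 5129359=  - 44564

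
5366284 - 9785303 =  - 4419019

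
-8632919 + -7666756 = -16299675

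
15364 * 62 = 952568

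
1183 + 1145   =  2328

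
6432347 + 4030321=10462668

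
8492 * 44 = 373648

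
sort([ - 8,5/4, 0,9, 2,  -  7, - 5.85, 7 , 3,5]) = [ - 8, - 7,-5.85,0, 5/4, 2 , 3, 5, 7,9 ] 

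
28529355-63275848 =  - 34746493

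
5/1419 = 5/1419  =  0.00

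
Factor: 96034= 2^1*48017^1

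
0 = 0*31968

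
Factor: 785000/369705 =2^3*3^( - 1)  *5^3*7^( - 2 )*157^1 * 503^( -1 )=157000/73941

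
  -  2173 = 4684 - 6857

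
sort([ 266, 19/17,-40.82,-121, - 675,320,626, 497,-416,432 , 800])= [ - 675,-416, - 121 , - 40.82,19/17,  266, 320, 432, 497,626, 800 ]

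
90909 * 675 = 61363575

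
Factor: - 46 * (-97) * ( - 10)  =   - 2^2 * 5^1*23^1*97^1 = - 44620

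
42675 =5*8535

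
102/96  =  1+1/16 =1.06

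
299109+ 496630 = 795739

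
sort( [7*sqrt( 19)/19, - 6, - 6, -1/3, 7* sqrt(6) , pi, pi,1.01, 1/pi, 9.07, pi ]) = [ - 6,- 6 , - 1/3,1/pi , 1.01 , 7*sqrt( 19 )/19, pi, pi,pi, 9.07,7*sqrt(6 )] 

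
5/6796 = 5/6796 =0.00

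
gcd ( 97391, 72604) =7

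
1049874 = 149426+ 900448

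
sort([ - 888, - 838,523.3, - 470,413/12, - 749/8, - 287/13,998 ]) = [  -  888, - 838, - 470, - 749/8, -287/13, 413/12, 523.3, 998 ]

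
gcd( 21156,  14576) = 4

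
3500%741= 536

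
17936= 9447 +8489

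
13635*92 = 1254420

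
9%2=1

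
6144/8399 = 6144/8399 =0.73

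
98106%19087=2671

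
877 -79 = 798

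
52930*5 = 264650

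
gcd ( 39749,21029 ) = 1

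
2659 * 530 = 1409270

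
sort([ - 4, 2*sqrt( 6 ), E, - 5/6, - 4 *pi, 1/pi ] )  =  [ - 4*pi, - 4,-5/6, 1/pi, E, 2*sqrt( 6)]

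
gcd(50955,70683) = 3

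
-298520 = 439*(-680 )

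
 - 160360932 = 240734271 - 401095203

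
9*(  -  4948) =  - 44532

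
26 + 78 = 104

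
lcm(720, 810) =6480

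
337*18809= 6338633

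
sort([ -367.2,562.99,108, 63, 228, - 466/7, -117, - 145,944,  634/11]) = [-367.2, - 145,- 117,-466/7, 634/11,63, 108,228,562.99,944]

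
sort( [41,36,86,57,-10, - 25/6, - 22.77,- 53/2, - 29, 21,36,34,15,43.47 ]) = [ - 29, - 53/2, - 22.77, - 10, - 25/6,15,21, 34, 36, 36, 41, 43.47,57,  86] 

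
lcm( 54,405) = 810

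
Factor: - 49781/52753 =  - 67/71  =  - 67^1*71^( -1) 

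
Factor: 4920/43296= 2^(-2)*5^1*11^(  -  1 ) = 5/44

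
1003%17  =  0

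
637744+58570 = 696314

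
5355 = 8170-2815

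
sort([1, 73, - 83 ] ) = [ -83,1, 73]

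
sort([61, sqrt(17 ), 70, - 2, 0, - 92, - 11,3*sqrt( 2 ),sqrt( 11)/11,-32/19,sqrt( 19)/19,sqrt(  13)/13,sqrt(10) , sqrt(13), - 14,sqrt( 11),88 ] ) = [  -  92, - 14, - 11, - 2, - 32/19,  0,sqrt( 19)/19, sqrt( 13 )/13,sqrt( 11)/11,sqrt (10),sqrt(11),sqrt( 13), sqrt( 17),3 * sqrt( 2),61, 70,88]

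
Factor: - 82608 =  - 2^4*3^1*1721^1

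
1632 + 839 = 2471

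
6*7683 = 46098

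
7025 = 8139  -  1114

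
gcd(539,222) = 1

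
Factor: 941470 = 2^1*5^1 * 31^1*3037^1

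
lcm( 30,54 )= 270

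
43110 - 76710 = - 33600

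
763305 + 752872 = 1516177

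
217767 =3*72589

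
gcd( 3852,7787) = 1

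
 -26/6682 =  - 1/257 = - 0.00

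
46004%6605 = 6374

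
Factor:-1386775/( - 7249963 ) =5^2*7^( - 1 )* 13^1*17^1*19^(- 3 )*151^( - 1 )*251^1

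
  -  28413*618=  - 17559234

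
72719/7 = 10388 + 3/7 = 10388.43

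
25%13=12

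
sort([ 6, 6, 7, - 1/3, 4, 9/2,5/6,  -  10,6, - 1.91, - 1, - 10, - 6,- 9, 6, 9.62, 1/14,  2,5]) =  [ - 10, - 10, - 9 , -6, - 1.91, - 1,-1/3,  1/14, 5/6,2, 4, 9/2,5,6, 6, 6, 6, 7, 9.62]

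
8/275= 8/275 = 0.03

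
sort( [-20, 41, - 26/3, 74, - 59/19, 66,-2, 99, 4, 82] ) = [-20, - 26/3,-59/19, - 2,  4,41, 66, 74, 82,  99 ] 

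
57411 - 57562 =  - 151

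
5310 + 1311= 6621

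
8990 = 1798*5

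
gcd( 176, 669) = 1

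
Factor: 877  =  877^1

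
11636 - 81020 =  - 69384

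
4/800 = 1/200  =  0.01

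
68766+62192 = 130958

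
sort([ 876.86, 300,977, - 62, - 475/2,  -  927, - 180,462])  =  [  -  927, - 475/2,-180, -62,300,462,  876.86,977 ] 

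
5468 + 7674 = 13142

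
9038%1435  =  428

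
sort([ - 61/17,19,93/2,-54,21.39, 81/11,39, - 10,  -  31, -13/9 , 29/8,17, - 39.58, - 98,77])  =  [ - 98,-54, - 39.58, -31,-10, - 61/17,- 13/9 , 29/8 , 81/11 , 17,19,  21.39,  39,  93/2,77] 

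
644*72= 46368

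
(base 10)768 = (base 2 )1100000000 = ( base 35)lx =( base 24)180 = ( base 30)PI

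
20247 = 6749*3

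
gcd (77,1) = 1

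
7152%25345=7152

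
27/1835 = 27/1835= 0.01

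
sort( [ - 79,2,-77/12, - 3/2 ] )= [-79, -77/12, - 3/2,2]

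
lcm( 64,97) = 6208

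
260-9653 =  - 9393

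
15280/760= 382/19   =  20.11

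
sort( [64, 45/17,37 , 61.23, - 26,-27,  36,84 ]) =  [ - 27, - 26, 45/17,36,37,61.23, 64,84 ] 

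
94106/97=970 + 16/97 = 970.16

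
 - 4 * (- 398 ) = 1592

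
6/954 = 1/159=0.01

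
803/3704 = 803/3704=0.22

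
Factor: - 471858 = -2^1*3^1*78643^1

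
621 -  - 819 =1440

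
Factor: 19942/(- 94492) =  - 9971/47246=-2^ (-1)*13^2*59^1 *23623^( - 1 ) 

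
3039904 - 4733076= - 1693172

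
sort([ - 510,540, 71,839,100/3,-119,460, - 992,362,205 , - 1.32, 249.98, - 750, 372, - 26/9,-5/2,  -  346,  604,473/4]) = [ - 992,  -  750, - 510, - 346, - 119, - 26/9,-5/2, - 1.32,100/3,71,473/4 , 205  ,  249.98,362,372,460 , 540, 604,839 ]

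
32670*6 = 196020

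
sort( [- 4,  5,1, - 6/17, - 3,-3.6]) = [ - 4, - 3.6,  -  3,-6/17,1, 5]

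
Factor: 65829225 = 3^1*5^2 * 7^1*11^1*11399^1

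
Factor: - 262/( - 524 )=1/2 = 2^( - 1 )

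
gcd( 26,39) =13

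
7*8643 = 60501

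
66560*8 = 532480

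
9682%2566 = 1984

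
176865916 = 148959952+27905964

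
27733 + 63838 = 91571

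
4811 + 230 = 5041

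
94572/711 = 10508/79 = 133.01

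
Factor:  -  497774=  - 2^1*248887^1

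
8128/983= 8128/983 = 8.27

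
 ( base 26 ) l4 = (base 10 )550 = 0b1000100110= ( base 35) FP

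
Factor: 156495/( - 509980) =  - 2^( - 2 )*3^1*43^( -1)*593^ ( - 1)*10433^1 = - 31299/101996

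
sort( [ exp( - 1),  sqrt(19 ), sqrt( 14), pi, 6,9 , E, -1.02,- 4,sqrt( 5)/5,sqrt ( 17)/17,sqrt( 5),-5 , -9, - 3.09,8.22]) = [- 9, - 5 , - 4,-3.09, - 1.02,sqrt (17 )/17,exp( - 1 ), sqrt(5)/5,sqrt(5), E , pi,sqrt( 14 ), sqrt(19),6,8.22,9 ] 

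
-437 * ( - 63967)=27953579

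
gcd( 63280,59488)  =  16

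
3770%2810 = 960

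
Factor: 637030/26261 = 2^1* 5^1*26261^(-1 ) * 63703^1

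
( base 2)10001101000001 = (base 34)7RF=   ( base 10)9025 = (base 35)7cu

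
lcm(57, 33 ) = 627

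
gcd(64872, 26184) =24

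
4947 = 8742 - 3795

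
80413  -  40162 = 40251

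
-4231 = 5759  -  9990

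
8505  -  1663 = 6842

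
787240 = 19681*40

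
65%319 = 65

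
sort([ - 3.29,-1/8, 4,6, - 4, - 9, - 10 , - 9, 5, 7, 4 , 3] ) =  [ - 10, - 9 , - 9,- 4, - 3.29, - 1/8,3, 4,4,5, 6,7 ] 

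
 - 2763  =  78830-81593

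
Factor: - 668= - 2^2 * 167^1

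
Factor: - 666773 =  - 666773^1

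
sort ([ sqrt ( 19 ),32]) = [sqrt(19 ), 32 ] 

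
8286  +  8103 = 16389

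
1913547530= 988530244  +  925017286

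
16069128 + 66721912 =82791040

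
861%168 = 21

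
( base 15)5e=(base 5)324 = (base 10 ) 89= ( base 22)41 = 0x59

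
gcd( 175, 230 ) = 5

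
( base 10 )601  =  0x259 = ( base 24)111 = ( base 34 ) HN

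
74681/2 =37340 + 1/2 =37340.50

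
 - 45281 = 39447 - 84728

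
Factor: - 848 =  - 2^4 * 53^1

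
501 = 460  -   - 41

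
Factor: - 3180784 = -2^4*61^1*3259^1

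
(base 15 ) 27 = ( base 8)45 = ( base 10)37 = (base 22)1F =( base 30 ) 17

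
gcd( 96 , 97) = 1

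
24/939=8/313 = 0.03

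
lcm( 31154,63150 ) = 2336550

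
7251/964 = 7251/964=7.52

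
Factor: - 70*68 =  - 2^3*5^1*7^1*17^1 = - 4760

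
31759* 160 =5081440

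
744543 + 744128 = 1488671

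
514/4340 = 257/2170 = 0.12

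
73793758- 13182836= 60610922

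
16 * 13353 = 213648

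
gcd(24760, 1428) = 4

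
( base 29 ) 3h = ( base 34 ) 32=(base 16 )68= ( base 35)2Y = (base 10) 104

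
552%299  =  253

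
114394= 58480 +55914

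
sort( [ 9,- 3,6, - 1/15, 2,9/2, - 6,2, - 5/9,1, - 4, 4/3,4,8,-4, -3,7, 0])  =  [ - 6 , -4, - 4, - 3,-3, - 5/9, - 1/15,0,1, 4/3,2,2, 4,9/2,6,7,8,9] 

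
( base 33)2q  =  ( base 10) 92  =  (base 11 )84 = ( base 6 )232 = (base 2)1011100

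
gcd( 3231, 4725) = 9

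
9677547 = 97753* 99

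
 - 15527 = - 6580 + -8947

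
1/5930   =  1/5930 = 0.00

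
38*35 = 1330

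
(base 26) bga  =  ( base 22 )G58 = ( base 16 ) 1EB6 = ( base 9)11705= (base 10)7862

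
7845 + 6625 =14470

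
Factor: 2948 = 2^2*11^1 *67^1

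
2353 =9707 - 7354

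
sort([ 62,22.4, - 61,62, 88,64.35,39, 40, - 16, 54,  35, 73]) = [ -61, - 16 , 22.4,  35, 39,  40,54 , 62, 62,64.35,73, 88] 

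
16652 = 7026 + 9626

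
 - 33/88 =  - 3/8 = - 0.38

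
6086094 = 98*62103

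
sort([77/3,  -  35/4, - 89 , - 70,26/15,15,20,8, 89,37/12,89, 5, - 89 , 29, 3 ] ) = [ - 89,-89,-70, - 35/4, 26/15, 3, 37/12, 5,8,15,20,77/3 , 29,89,89] 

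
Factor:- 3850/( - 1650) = 7/3  =  3^( - 1)*7^1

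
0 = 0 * 5299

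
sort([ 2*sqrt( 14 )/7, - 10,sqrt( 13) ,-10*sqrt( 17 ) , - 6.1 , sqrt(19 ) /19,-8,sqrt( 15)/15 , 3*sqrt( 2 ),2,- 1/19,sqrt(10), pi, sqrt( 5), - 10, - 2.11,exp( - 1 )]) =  [ - 10*sqrt( 17) , - 10, - 10 , - 8  , - 6.1 ,-2.11, - 1/19, sqrt( 19)/19,sqrt( 15) /15, exp( - 1),2*sqrt( 14 )/7,2, sqrt (5),pi, sqrt(10 ) , sqrt( 13), 3*sqrt( 2 ) ] 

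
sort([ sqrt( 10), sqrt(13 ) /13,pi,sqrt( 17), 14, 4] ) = [sqrt(13) /13, pi , sqrt( 10 ), 4, sqrt( 17), 14]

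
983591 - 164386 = 819205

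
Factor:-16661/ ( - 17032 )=2^( - 3 )*2129^( - 1 ) * 16661^1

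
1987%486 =43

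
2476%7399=2476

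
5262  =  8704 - 3442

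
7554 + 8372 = 15926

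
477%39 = 9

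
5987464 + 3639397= 9626861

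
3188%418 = 262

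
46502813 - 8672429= 37830384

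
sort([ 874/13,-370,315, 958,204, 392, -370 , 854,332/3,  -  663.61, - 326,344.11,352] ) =[  -  663.61, - 370,  -  370, - 326, 874/13,332/3,204 , 315,344.11,352,392,854,958]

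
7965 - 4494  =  3471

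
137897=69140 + 68757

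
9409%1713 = 844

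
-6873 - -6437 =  - 436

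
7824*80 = 625920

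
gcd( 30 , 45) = 15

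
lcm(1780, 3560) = 3560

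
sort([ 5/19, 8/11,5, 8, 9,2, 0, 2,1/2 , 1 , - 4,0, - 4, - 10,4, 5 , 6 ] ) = [ - 10, - 4, - 4, 0,  0, 5/19, 1/2,8/11,1 , 2,2,  4,  5,5, 6, 8 , 9]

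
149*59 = 8791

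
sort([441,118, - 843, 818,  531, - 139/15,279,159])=[ - 843, - 139/15,118, 159, 279,  441,531, 818]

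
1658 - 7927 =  - 6269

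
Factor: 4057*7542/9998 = 3^2* 419^1*4057^1*4999^( - 1)=15298947/4999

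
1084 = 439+645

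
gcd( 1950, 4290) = 390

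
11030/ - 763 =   -  11030/763 = - 14.46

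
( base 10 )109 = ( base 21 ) 54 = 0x6d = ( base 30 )3J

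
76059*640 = 48677760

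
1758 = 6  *293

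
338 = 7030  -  6692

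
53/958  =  53/958 = 0.06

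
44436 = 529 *84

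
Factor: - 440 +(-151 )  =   - 3^1*197^1 = - 591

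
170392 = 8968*19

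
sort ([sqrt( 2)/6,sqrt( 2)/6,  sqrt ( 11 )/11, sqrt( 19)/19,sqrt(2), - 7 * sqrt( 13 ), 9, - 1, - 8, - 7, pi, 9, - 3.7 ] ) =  [ - 7*sqrt(13), - 8, - 7, - 3.7,  -  1,sqrt ( 19)/19, sqrt( 2) /6, sqrt( 2) /6,  sqrt( 11)/11, sqrt ( 2), pi, 9,9]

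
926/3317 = 926/3317 = 0.28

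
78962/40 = 39481/20 =1974.05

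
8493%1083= 912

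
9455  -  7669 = 1786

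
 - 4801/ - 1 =4801 + 0/1= 4801.00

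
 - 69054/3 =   -  23018 = - 23018.00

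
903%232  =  207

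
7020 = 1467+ 5553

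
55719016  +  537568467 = 593287483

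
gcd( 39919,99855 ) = 1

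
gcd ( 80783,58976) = 1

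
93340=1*93340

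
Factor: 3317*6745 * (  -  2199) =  - 49198589835 = -  3^1* 5^1*19^1*31^1*71^1*107^1*733^1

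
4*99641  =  398564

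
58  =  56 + 2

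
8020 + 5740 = 13760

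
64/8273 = 64/8273= 0.01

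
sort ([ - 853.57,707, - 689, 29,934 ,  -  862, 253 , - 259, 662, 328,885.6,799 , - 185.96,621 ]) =[ - 862,  -  853.57, - 689,-259, - 185.96,29 , 253,328,621, 662,  707, 799, 885.6,934] 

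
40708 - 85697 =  - 44989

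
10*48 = 480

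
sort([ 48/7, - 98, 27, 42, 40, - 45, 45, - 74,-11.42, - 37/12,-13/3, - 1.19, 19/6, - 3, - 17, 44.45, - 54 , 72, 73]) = [  -  98, - 74, - 54, - 45, - 17, - 11.42, - 13/3, - 37/12, - 3, - 1.19,19/6,  48/7, 27, 40,42, 44.45, 45,72, 73]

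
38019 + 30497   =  68516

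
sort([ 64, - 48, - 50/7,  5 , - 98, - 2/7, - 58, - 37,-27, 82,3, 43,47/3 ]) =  [ - 98,- 58, -48, - 37, - 27,  -  50/7, - 2/7, 3, 5,47/3, 43,64,82 ] 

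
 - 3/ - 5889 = 1/1963=0.00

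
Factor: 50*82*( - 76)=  - 2^4*5^2 * 19^1*41^1 = - 311600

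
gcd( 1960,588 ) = 196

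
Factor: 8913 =3^1*2971^1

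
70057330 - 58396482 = 11660848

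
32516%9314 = 4574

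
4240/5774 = 2120/2887 = 0.73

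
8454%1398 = 66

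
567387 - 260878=306509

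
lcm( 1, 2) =2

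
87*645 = 56115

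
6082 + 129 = 6211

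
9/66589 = 9/66589 = 0.00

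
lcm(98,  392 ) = 392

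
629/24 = 629/24 = 26.21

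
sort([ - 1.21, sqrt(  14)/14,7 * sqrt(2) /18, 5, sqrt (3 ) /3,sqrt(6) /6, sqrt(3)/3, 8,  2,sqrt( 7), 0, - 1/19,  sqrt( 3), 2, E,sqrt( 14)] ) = [ - 1.21 , - 1/19,0,sqrt(14 )/14,sqrt( 6) /6, 7*sqrt(2) /18, sqrt (3) /3, sqrt( 3 )/3, sqrt( 3),2, 2,sqrt(7),  E,sqrt(14 ), 5,8]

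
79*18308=1446332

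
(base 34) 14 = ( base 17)24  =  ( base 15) 28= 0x26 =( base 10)38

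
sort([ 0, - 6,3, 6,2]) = [ - 6,0,2,  3,  6]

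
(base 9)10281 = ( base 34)5tu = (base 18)12HA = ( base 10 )6796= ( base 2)1101010001100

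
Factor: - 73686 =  - 2^1*3^1*12281^1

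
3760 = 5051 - 1291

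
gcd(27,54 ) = 27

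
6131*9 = 55179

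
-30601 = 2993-33594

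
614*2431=1492634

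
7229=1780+5449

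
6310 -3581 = 2729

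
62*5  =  310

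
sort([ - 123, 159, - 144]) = [ - 144 , - 123,159]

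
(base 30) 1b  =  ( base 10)41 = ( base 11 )38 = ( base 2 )101001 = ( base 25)1g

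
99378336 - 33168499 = 66209837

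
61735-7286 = 54449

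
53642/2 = 26821 = 26821.00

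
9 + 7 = 16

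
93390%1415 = 0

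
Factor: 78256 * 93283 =7299954448= 2^4*67^1  *  73^1*93283^1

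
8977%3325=2327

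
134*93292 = 12501128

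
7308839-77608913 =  - 70300074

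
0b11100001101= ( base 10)1805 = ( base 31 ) 1r7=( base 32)1OD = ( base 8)3415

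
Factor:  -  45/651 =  - 15/217 = - 3^1*5^1*7^( - 1 )*31^( - 1 )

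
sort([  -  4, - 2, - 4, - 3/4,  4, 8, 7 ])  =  [ - 4,- 4, - 2, - 3/4, 4,7, 8 ] 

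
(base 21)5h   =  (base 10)122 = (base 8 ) 172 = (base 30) 42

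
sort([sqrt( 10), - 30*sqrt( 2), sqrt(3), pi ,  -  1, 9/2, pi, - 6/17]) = [-30*sqrt( 2), - 1, - 6/17, sqrt( 3 ), pi , pi , sqrt( 10 ), 9/2 ] 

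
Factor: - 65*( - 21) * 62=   2^1*3^1*5^1*7^1 * 13^1*31^1 = 84630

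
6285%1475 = 385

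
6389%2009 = 362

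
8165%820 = 785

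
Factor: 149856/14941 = 2^5*3^1*7^1 * 67^( -1)=672/67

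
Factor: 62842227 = 3^1*7^1*883^1*3389^1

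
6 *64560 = 387360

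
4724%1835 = 1054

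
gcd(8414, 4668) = 2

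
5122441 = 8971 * 571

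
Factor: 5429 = 61^1*89^1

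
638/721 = 638/721  =  0.88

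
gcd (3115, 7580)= 5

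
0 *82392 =0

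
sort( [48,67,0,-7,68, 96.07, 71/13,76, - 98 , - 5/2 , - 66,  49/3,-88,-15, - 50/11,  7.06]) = [ - 98,- 88, - 66, - 15, - 7, - 50/11,- 5/2,0,71/13 , 7.06 , 49/3, 48,67,68, 76, 96.07] 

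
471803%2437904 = 471803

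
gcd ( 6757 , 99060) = 1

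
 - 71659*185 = -13256915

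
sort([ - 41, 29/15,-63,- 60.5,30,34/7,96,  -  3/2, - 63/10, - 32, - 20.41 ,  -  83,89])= [  -  83, - 63, -60.5,  -  41, - 32, - 20.41,-63/10,  -  3/2, 29/15, 34/7,30,  89,96 ] 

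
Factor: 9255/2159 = 3^1*5^1*17^(-1)*127^(  -  1 )*617^1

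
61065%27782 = 5501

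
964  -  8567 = -7603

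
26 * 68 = 1768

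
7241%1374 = 371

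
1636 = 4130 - 2494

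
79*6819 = 538701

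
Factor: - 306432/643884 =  - 25536/53657 = - 2^6*3^1*7^1*19^1*53657^( - 1 ) 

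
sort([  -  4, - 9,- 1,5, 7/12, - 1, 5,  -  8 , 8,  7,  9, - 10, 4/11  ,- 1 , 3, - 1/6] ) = [ - 10, - 9, - 8, - 4, - 1 , - 1, - 1 , - 1/6, 4/11, 7/12,3, 5, 5,7, 8, 9]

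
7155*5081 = 36354555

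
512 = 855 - 343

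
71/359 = 71/359 = 0.20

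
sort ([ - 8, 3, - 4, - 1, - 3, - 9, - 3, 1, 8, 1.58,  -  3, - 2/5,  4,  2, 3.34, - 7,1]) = [  -  9,-8 , - 7, - 4, - 3, - 3, - 3, - 1,  -  2/5,1 , 1,1.58,2,3,3.34, 4,8]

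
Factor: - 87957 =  - 3^2*29^1*337^1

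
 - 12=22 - 34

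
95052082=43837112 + 51214970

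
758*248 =187984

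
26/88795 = 26/88795 = 0.00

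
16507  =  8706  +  7801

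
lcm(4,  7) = 28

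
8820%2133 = 288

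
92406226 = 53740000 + 38666226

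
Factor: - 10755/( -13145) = 3^2*11^(-1 )= 9/11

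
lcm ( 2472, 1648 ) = 4944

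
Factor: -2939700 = -2^2*3^1  *  5^2*41^1*239^1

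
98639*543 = 53560977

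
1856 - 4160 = -2304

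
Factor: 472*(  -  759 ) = -358248 = -2^3*3^1  *  11^1*23^1*59^1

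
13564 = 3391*4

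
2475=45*55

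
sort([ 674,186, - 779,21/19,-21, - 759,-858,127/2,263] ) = [-858,-779,-759,-21,21/19,127/2, 186,263, 674 ] 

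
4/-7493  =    -  1 + 7489/7493 = -0.00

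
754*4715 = 3555110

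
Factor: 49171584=2^7*3^1*7^1*11^1 * 1663^1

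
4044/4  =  1011=1011.00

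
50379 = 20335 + 30044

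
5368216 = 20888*257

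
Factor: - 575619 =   -  3^1*11^1*17443^1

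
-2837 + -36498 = -39335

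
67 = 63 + 4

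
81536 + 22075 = 103611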